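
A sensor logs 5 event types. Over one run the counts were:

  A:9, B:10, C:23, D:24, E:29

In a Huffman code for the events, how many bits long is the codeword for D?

Build the tree from the bottom:
A(9) + B(10) → 19
19 + C(23) → 42
D(24) + E(29) → 53
42 + 53 → 95
The subtree containing D is merged 2 times, so code length = 2.

2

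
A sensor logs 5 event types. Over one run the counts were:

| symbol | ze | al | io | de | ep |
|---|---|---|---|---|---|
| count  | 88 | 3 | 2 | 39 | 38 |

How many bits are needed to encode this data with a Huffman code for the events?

Build the Huffman tree bottom-up:
combine io(2), al(3) → 5
combine 5, ep(38) → 43
combine de(39), 43 → 82
combine 82, ze(88) → 170
Each symbol's bit-cost is frequency × depth; summing gives 300 bits (equivalently 5 + 43 + 82 + 170).

300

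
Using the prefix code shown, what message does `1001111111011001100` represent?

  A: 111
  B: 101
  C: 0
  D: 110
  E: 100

Read left to right; each codeword is recognised as soon as it completes (prefix code):
  100→E | 111→A | 111→A | 101→B | 100→E | 110→D | 0→C
Decoded message: EAABEDC

EAABEDC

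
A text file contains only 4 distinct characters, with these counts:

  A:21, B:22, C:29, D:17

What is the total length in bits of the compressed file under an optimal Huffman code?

178

Greedily combine the two least-frequent nodes:
D(17) + A(21) → 38
B(22) + C(29) → 51
38 + 51 → 89
The encoded length is the sum of every internal node's weight: 38 + 51 + 89 = 178 bits.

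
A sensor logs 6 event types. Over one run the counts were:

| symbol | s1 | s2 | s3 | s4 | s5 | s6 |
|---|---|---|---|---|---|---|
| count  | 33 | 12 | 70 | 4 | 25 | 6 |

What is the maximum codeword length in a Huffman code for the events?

5

Merge the two lowest-weight nodes at each step:
s4(4) + s6(6) → 10
10 + s2(12) → 22
22 + s5(25) → 47
s1(33) + 47 → 80
s3(70) + 80 → 150
The first pair merged (s4, s6) ends up deepest, at depth 5.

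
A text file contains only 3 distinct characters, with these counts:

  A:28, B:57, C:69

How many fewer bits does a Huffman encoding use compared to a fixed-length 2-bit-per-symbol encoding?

Fixed-length: 2 bits × 154 symbols = 308 bits.
Huffman merges:
merge A(28) and B(57): 85
merge C(69) and 85: 154
Huffman total = 85 + 154 = 239 bits.
Saving = 308 − 239 = 69 bits.

69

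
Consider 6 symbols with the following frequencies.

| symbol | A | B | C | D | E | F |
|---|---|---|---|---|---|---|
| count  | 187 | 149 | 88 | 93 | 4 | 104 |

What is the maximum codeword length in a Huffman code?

Merge the two lowest-weight nodes at each step:
merge E(4) and C(88): 92
merge 92 and D(93): 185
merge F(104) and B(149): 253
merge 185 and A(187): 372
merge 253 and 372: 625
The first pair merged (E, C) ends up deepest, at depth 4.

4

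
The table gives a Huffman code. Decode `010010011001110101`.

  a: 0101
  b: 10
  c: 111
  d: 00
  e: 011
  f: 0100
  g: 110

Read left to right; each codeword is recognised as soon as it completes (prefix code):
  0100→f | 10→b | 011→e | 00→d | 111→c | 0101→a
Decoded message: fbedca

fbedca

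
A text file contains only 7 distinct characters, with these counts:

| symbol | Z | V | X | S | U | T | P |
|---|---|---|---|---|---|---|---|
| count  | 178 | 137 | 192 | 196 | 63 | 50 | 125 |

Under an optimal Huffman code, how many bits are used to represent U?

Repeatedly merge the two smallest:
merge T(50) and U(63): 113
merge 113 and P(125): 238
merge V(137) and Z(178): 315
merge X(192) and S(196): 388
merge 238 and 315: 553
merge 388 and 553: 941
The subtree containing U is merged 4 times, so code length = 4.

4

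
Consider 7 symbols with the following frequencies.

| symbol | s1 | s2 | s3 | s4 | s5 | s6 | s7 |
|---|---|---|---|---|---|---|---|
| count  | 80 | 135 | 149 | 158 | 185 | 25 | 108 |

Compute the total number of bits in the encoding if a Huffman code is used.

Merge the two smallest weights repeatedly:
combine s6(25), s1(80) → 105
combine 105, s7(108) → 213
combine s2(135), s3(149) → 284
combine s4(158), s5(185) → 343
combine 213, 284 → 497
combine 343, 497 → 840
Each symbol's bit-cost is frequency × depth; summing gives 2282 bits (equivalently 105 + 213 + 284 + 343 + 497 + 840).

2282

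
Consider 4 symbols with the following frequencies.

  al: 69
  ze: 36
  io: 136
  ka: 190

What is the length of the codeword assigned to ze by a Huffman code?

3

Huffman merges, smallest pair first:
merge ze(36) and al(69): 105
merge 105 and io(136): 241
merge ka(190) and 241: 431
ze's leaf is at depth 3, giving a 3-bit codeword.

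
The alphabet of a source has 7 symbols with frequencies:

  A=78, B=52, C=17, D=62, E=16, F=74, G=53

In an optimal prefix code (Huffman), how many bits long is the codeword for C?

4

Huffman merges, smallest pair first:
E(16) + C(17) → 33
33 + B(52) → 85
G(53) + D(62) → 115
F(74) + A(78) → 152
85 + 115 → 200
152 + 200 → 352
The subtree containing C is merged 4 times, so code length = 4.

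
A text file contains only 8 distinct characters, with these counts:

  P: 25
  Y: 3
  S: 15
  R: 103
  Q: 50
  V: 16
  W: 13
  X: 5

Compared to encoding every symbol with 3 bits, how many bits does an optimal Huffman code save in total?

Fixed-length: 3 bits × 230 symbols = 690 bits.
Huffman merges:
combine Y(3), X(5) → 8
combine 8, W(13) → 21
combine S(15), V(16) → 31
combine 21, P(25) → 46
combine 31, 46 → 77
combine Q(50), 77 → 127
combine R(103), 127 → 230
Huffman total = 8 + 21 + 31 + 46 + 77 + 127 + 230 = 540 bits.
Saving = 690 − 540 = 150 bits.

150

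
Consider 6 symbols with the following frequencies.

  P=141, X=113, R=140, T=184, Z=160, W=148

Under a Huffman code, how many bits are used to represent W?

3

Build the tree from the bottom:
combine X(113), R(140) → 253
combine P(141), W(148) → 289
combine Z(160), T(184) → 344
combine 253, 289 → 542
combine 344, 542 → 886
W's leaf is at depth 3, giving a 3-bit codeword.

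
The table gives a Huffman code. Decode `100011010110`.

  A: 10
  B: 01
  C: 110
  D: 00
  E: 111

ADCAC

Read left to right; each codeword is recognised as soon as it completes (prefix code):
  10→A | 00→D | 110→C | 10→A | 110→C
Decoded message: ADCAC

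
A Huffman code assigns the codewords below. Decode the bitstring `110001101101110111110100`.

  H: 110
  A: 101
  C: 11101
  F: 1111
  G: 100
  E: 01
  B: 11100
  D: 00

Read left to right; each codeword is recognised as soon as it completes (prefix code):
  110→H | 00→D | 110→H | 110→H | 11101→C | 1111→F | 01→E | 00→D
Decoded message: HDHHCFED

HDHHCFED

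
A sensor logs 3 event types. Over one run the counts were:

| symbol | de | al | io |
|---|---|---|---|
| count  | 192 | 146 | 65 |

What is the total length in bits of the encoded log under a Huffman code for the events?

614

Merge the two smallest weights repeatedly:
combine io(65), al(146) → 211
combine de(192), 211 → 403
Total encoded bits = sum of merged weights = 211 + 403 = 614.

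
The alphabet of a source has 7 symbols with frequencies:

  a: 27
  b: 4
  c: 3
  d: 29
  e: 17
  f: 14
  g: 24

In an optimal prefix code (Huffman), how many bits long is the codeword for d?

2

Repeatedly merge the two smallest:
merge c(3) and b(4): 7
merge 7 and f(14): 21
merge e(17) and 21: 38
merge g(24) and a(27): 51
merge d(29) and 38: 67
merge 51 and 67: 118
d sits 2 levels below the root, so its codeword is 2 bits.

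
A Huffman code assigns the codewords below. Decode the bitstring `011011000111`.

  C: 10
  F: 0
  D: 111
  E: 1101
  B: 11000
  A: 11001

FECFFD

Read left to right; each codeword is recognised as soon as it completes (prefix code):
  0→F | 1101→E | 10→C | 0→F | 0→F | 111→D
Decoded message: FECFFD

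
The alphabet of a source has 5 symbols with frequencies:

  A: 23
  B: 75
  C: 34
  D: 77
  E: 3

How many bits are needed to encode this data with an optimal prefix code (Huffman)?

Greedily combine the two least-frequent nodes:
merge E(3) and A(23): 26
merge 26 and C(34): 60
merge 60 and B(75): 135
merge D(77) and 135: 212
Total encoded bits = sum of merged weights = 26 + 60 + 135 + 212 = 433.

433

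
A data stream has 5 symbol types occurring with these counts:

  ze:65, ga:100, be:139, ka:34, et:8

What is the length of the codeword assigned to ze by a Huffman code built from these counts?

3

Repeatedly merge the two smallest:
et(8) + ka(34) → 42
42 + ze(65) → 107
ga(100) + 107 → 207
be(139) + 207 → 346
ze sits 3 levels below the root, so its codeword is 3 bits.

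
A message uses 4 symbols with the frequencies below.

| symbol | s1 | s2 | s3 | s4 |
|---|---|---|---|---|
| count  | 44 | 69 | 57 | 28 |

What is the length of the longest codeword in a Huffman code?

Merge the two lowest-weight nodes at each step:
combine s4(28), s1(44) → 72
combine s3(57), s2(69) → 126
combine 72, 126 → 198
Maximum depth reached is 2.

2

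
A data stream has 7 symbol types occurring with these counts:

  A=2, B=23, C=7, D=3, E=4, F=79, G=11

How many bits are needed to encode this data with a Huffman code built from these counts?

236

Build the Huffman tree bottom-up:
A(2) + D(3) → 5
E(4) + 5 → 9
C(7) + 9 → 16
G(11) + 16 → 27
B(23) + 27 → 50
50 + F(79) → 129
Total encoded bits = sum of merged weights = 5 + 9 + 16 + 27 + 50 + 129 = 236.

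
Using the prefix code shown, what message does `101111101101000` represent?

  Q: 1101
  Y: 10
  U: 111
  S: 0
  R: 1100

YUQYYSS

Read left to right; each codeword is recognised as soon as it completes (prefix code):
  10→Y | 111→U | 1101→Q | 10→Y | 10→Y | 0→S | 0→S
Decoded message: YUQYYSS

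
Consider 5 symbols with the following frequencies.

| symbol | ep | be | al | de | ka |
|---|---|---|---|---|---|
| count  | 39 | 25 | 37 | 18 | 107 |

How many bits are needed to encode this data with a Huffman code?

464

Build the Huffman tree bottom-up:
merge de(18) and be(25): 43
merge al(37) and ep(39): 76
merge 43 and 76: 119
merge ka(107) and 119: 226
The encoded length is the sum of every internal node's weight: 43 + 76 + 119 + 226 = 464 bits.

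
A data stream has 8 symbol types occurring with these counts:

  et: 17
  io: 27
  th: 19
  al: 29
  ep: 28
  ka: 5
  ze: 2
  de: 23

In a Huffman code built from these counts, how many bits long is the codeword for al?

2

Huffman merges, smallest pair first:
ze(2) + ka(5) → 7
7 + et(17) → 24
th(19) + de(23) → 42
24 + io(27) → 51
ep(28) + al(29) → 57
42 + 51 → 93
57 + 93 → 150
The subtree containing al is merged 2 times, so code length = 2.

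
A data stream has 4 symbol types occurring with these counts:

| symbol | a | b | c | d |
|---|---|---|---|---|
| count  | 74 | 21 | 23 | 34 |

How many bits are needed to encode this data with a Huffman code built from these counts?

274

Merge the two smallest weights repeatedly:
b(21) + c(23) → 44
d(34) + 44 → 78
a(74) + 78 → 152
Each symbol's bit-cost is frequency × depth; summing gives 274 bits (equivalently 44 + 78 + 152).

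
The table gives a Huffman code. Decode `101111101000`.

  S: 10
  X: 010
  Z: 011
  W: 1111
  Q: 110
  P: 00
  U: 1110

Read left to right; each codeword is recognised as soon as it completes (prefix code):
  10→S | 1111→W | 10→S | 10→S | 00→P
Decoded message: SWSSP

SWSSP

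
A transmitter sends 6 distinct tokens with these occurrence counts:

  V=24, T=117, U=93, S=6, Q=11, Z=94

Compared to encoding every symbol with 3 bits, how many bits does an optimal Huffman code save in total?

287

Fixed-length: 3 bits × 345 symbols = 1035 bits.
Huffman merges:
combine S(6), Q(11) → 17
combine 17, V(24) → 41
combine 41, U(93) → 134
combine Z(94), T(117) → 211
combine 134, 211 → 345
Huffman total = 17 + 41 + 134 + 211 + 345 = 748 bits.
Saving = 1035 − 748 = 287 bits.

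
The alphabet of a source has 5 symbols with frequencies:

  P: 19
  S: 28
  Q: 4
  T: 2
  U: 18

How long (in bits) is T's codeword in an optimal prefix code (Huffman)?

Repeatedly merge the two smallest:
combine T(2), Q(4) → 6
combine 6, U(18) → 24
combine P(19), 24 → 43
combine S(28), 43 → 71
T sits 4 levels below the root, so its codeword is 4 bits.

4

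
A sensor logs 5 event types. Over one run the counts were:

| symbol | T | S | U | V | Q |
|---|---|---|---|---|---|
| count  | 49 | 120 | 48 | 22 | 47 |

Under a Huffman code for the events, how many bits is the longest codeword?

Merge the two lowest-weight nodes at each step:
merge V(22) and Q(47): 69
merge U(48) and T(49): 97
merge 69 and 97: 166
merge S(120) and 166: 286
The rarest symbols sit at the bottom; the longest codeword is 3 bits.

3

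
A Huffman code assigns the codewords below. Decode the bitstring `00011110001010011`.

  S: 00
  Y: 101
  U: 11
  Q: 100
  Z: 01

Read left to right; each codeword is recognised as soon as it completes (prefix code):
  00→S | 01→Z | 11→U | 100→Q | 01→Z | 01→Z | 00→S | 11→U
Decoded message: SZUQZZSU

SZUQZZSU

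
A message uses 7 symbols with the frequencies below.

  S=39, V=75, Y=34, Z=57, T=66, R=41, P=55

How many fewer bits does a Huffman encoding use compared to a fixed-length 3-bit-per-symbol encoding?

75

Fixed-length: 3 bits × 367 symbols = 1101 bits.
Huffman merges:
merge Y(34) and S(39): 73
merge R(41) and P(55): 96
merge Z(57) and T(66): 123
merge 73 and V(75): 148
merge 96 and 123: 219
merge 148 and 219: 367
Huffman total = 73 + 96 + 123 + 148 + 219 + 367 = 1026 bits.
Saving = 1101 − 1026 = 75 bits.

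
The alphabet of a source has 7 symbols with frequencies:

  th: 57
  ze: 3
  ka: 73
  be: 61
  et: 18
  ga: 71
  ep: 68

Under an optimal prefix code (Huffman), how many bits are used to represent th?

3

Build the tree from the bottom:
combine ze(3), et(18) → 21
combine 21, th(57) → 78
combine be(61), ep(68) → 129
combine ga(71), ka(73) → 144
combine 78, 129 → 207
combine 144, 207 → 351
th's leaf is at depth 3, giving a 3-bit codeword.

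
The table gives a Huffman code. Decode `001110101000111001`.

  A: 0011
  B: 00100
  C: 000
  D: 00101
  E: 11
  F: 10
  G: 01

Read left to right; each codeword is recognised as soon as it completes (prefix code):
  0011→A | 10→F | 10→F | 10→F | 0011→A | 10→F | 01→G
Decoded message: AFFFAFG

AFFFAFG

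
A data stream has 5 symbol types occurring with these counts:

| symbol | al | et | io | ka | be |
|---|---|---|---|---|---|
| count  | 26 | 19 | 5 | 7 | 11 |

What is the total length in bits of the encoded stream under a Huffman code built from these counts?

Greedily combine the two least-frequent nodes:
merge io(5) and ka(7): 12
merge be(11) and 12: 23
merge et(19) and 23: 42
merge al(26) and 42: 68
The encoded length is the sum of every internal node's weight: 12 + 23 + 42 + 68 = 145 bits.

145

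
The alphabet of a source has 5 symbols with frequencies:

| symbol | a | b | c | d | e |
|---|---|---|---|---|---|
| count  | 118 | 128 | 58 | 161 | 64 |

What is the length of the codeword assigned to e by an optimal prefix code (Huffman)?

Repeatedly merge the two smallest:
c(58) + e(64) → 122
a(118) + 122 → 240
b(128) + d(161) → 289
240 + 289 → 529
e sits 3 levels below the root, so its codeword is 3 bits.

3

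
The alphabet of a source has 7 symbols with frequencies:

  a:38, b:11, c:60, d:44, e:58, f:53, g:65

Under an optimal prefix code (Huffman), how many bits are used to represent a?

4

Huffman merges, smallest pair first:
merge b(11) and a(38): 49
merge d(44) and 49: 93
merge f(53) and e(58): 111
merge c(60) and g(65): 125
merge 93 and 111: 204
merge 125 and 204: 329
a's leaf is at depth 4, giving a 4-bit codeword.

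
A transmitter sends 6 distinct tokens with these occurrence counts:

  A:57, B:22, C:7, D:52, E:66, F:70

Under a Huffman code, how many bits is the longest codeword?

4

Merge the two lowest-weight nodes at each step:
C(7) + B(22) → 29
29 + D(52) → 81
A(57) + E(66) → 123
F(70) + 81 → 151
123 + 151 → 274
The rarest symbols sit at the bottom; the longest codeword is 4 bits.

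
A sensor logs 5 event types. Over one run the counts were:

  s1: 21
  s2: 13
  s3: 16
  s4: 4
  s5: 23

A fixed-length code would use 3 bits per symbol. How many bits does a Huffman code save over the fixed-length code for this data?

Fixed-length: 3 bits × 77 symbols = 231 bits.
Huffman merges:
combine s4(4), s2(13) → 17
combine s3(16), 17 → 33
combine s1(21), s5(23) → 44
combine 33, 44 → 77
Huffman total = 17 + 33 + 44 + 77 = 171 bits.
Saving = 231 − 171 = 60 bits.

60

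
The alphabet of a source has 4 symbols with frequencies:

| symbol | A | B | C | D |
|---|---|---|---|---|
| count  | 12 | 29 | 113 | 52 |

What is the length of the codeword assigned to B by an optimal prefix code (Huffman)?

3

Build the tree from the bottom:
merge A(12) and B(29): 41
merge 41 and D(52): 93
merge 93 and C(113): 206
B sits 3 levels below the root, so its codeword is 3 bits.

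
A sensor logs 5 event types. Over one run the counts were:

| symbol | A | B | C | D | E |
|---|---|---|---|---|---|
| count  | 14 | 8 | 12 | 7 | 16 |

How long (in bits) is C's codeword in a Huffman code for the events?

2

Build the tree from the bottom:
merge D(7) and B(8): 15
merge C(12) and A(14): 26
merge 15 and E(16): 31
merge 26 and 31: 57
The subtree containing C is merged 2 times, so code length = 2.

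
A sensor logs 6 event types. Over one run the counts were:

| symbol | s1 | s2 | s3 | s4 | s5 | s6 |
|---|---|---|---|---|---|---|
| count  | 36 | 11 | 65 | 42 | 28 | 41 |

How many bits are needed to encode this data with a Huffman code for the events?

Merge the two smallest weights repeatedly:
s2(11) + s5(28) → 39
s1(36) + 39 → 75
s6(41) + s4(42) → 83
s3(65) + 75 → 140
83 + 140 → 223
Total encoded bits = sum of merged weights = 39 + 75 + 83 + 140 + 223 = 560.

560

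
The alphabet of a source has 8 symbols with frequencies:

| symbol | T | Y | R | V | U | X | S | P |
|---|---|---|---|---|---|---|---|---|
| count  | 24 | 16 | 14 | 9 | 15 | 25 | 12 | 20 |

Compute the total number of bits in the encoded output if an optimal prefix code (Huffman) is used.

401

Build the Huffman tree bottom-up:
combine V(9), S(12) → 21
combine R(14), U(15) → 29
combine Y(16), P(20) → 36
combine 21, T(24) → 45
combine X(25), 29 → 54
combine 36, 45 → 81
combine 54, 81 → 135
Each symbol's bit-cost is frequency × depth; summing gives 401 bits (equivalently 21 + 29 + 36 + 45 + 54 + 81 + 135).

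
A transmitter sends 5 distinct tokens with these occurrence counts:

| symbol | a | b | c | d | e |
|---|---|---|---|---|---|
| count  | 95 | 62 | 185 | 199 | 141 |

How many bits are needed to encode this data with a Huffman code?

Greedily combine the two least-frequent nodes:
b(62) + a(95) → 157
e(141) + 157 → 298
c(185) + d(199) → 384
298 + 384 → 682
The encoded length is the sum of every internal node's weight: 157 + 298 + 384 + 682 = 1521 bits.

1521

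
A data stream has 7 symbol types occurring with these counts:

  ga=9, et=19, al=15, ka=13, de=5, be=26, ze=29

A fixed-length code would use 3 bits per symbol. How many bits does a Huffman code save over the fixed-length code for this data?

Fixed-length: 3 bits × 116 symbols = 348 bits.
Huffman merges:
merge de(5) and ga(9): 14
merge ka(13) and 14: 27
merge al(15) and et(19): 34
merge be(26) and 27: 53
merge ze(29) and 34: 63
merge 53 and 63: 116
Huffman total = 14 + 27 + 34 + 53 + 63 + 116 = 307 bits.
Saving = 348 − 307 = 41 bits.

41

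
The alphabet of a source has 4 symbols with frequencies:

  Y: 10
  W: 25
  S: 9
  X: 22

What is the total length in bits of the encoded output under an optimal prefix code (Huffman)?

126

Build the Huffman tree bottom-up:
merge S(9) and Y(10): 19
merge 19 and X(22): 41
merge W(25) and 41: 66
Total encoded bits = sum of merged weights = 19 + 41 + 66 = 126.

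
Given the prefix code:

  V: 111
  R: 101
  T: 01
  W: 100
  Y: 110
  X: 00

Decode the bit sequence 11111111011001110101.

VVYYTYR

Read left to right; each codeword is recognised as soon as it completes (prefix code):
  111→V | 111→V | 110→Y | 110→Y | 01→T | 110→Y | 101→R
Decoded message: VVYYTYR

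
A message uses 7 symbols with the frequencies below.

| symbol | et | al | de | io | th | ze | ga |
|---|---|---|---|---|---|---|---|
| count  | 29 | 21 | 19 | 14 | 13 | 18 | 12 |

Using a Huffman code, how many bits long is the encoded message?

Merge the two smallest weights repeatedly:
ga(12) + th(13) → 25
io(14) + ze(18) → 32
de(19) + al(21) → 40
25 + et(29) → 54
32 + 40 → 72
54 + 72 → 126
Each symbol's bit-cost is frequency × depth; summing gives 349 bits (equivalently 25 + 32 + 40 + 54 + 72 + 126).

349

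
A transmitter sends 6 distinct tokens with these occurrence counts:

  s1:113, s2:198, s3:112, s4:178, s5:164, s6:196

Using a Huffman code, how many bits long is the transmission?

2489

Greedily combine the two least-frequent nodes:
s3(112) + s1(113) → 225
s5(164) + s4(178) → 342
s6(196) + s2(198) → 394
225 + 342 → 567
394 + 567 → 961
The encoded length is the sum of every internal node's weight: 225 + 342 + 394 + 567 + 961 = 2489 bits.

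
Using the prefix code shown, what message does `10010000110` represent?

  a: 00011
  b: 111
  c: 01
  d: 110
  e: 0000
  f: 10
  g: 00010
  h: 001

fced

Read left to right; each codeword is recognised as soon as it completes (prefix code):
  10→f | 01→c | 0000→e | 110→d
Decoded message: fced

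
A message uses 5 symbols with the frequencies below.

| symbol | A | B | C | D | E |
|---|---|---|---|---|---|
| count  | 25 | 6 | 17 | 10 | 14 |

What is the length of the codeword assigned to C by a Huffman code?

Build the tree from the bottom:
B(6) + D(10) → 16
E(14) + 16 → 30
C(17) + A(25) → 42
30 + 42 → 72
The subtree containing C is merged 2 times, so code length = 2.

2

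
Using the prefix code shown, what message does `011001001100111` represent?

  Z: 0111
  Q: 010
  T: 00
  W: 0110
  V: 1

WQWZ

Read left to right; each codeword is recognised as soon as it completes (prefix code):
  0110→W | 010→Q | 0110→W | 0111→Z
Decoded message: WQWZ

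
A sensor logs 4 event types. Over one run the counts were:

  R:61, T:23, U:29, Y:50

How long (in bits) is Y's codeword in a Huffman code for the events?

Huffman merges, smallest pair first:
merge T(23) and U(29): 52
merge Y(50) and 52: 102
merge R(61) and 102: 163
Y's leaf is at depth 2, giving a 2-bit codeword.

2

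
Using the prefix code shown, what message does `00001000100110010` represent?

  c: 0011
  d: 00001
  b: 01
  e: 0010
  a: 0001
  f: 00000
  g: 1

dace

Read left to right; each codeword is recognised as soon as it completes (prefix code):
  00001→d | 0001→a | 0011→c | 0010→e
Decoded message: dace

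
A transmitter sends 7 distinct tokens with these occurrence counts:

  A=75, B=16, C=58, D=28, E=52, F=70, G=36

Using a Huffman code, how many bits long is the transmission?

Greedily combine the two least-frequent nodes:
B(16) + D(28) → 44
G(36) + 44 → 80
E(52) + C(58) → 110
F(70) + A(75) → 145
80 + 110 → 190
145 + 190 → 335
Each symbol's bit-cost is frequency × depth; summing gives 904 bits (equivalently 44 + 80 + 110 + 145 + 190 + 335).

904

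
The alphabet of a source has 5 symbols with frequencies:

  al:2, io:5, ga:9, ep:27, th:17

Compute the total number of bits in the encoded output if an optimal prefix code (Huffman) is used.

116

Build the Huffman tree bottom-up:
merge al(2) and io(5): 7
merge 7 and ga(9): 16
merge 16 and th(17): 33
merge ep(27) and 33: 60
Total encoded bits = sum of merged weights = 7 + 16 + 33 + 60 = 116.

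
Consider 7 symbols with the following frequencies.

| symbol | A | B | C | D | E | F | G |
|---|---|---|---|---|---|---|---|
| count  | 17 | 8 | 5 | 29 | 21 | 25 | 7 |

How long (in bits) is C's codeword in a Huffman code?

Huffman merges, smallest pair first:
C(5) + G(7) → 12
B(8) + 12 → 20
A(17) + 20 → 37
E(21) + F(25) → 46
D(29) + 37 → 66
46 + 66 → 112
C sits 5 levels below the root, so its codeword is 5 bits.

5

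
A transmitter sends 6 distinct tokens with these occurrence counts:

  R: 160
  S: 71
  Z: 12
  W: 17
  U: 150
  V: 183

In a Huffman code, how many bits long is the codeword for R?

Build the tree from the bottom:
combine Z(12), W(17) → 29
combine 29, S(71) → 100
combine 100, U(150) → 250
combine R(160), V(183) → 343
combine 250, 343 → 593
R's leaf is at depth 2, giving a 2-bit codeword.

2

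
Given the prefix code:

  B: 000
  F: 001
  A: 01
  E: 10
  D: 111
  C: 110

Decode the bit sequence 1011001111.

Read left to right; each codeword is recognised as soon as it completes (prefix code):
  10→E | 110→C | 01→A | 111→D
Decoded message: ECAD

ECAD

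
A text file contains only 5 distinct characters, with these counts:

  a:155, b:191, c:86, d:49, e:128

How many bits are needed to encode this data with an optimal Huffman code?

1353

Build the Huffman tree bottom-up:
merge d(49) and c(86): 135
merge e(128) and 135: 263
merge a(155) and b(191): 346
merge 263 and 346: 609
Each symbol's bit-cost is frequency × depth; summing gives 1353 bits (equivalently 135 + 263 + 346 + 609).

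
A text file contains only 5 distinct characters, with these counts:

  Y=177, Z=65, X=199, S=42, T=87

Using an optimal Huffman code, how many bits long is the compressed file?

Greedily combine the two least-frequent nodes:
S(42) + Z(65) → 107
T(87) + 107 → 194
Y(177) + 194 → 371
X(199) + 371 → 570
Each symbol's bit-cost is frequency × depth; summing gives 1242 bits (equivalently 107 + 194 + 371 + 570).

1242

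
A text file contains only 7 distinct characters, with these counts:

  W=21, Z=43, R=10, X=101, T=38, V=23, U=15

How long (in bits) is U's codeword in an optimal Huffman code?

Huffman merges, smallest pair first:
combine R(10), U(15) → 25
combine W(21), V(23) → 44
combine 25, T(38) → 63
combine Z(43), 44 → 87
combine 63, 87 → 150
combine X(101), 150 → 251
U's leaf is at depth 4, giving a 4-bit codeword.

4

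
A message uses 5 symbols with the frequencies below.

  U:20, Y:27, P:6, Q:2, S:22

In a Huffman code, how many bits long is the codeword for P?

Build the tree from the bottom:
combine Q(2), P(6) → 8
combine 8, U(20) → 28
combine S(22), Y(27) → 49
combine 28, 49 → 77
The subtree containing P is merged 3 times, so code length = 3.

3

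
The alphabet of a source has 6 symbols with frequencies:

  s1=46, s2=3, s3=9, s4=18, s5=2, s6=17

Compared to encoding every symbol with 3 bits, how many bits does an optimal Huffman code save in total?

91

Fixed-length: 3 bits × 95 symbols = 285 bits.
Huffman merges:
combine s5(2), s2(3) → 5
combine 5, s3(9) → 14
combine 14, s6(17) → 31
combine s4(18), 31 → 49
combine s1(46), 49 → 95
Huffman total = 5 + 14 + 31 + 49 + 95 = 194 bits.
Saving = 285 − 194 = 91 bits.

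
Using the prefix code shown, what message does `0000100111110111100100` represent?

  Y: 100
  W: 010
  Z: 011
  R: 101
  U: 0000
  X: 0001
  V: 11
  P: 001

UYVVRVYY

Read left to right; each codeword is recognised as soon as it completes (prefix code):
  0000→U | 100→Y | 11→V | 11→V | 101→R | 11→V | 100→Y | 100→Y
Decoded message: UYVVRVYY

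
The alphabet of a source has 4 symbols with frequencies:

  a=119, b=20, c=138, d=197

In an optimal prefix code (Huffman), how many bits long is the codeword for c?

Huffman merges, smallest pair first:
b(20) + a(119) → 139
c(138) + 139 → 277
d(197) + 277 → 474
c's leaf is at depth 2, giving a 2-bit codeword.

2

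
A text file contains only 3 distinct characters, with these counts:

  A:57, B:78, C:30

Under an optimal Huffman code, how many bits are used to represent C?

Repeatedly merge the two smallest:
merge C(30) and A(57): 87
merge B(78) and 87: 165
C's leaf is at depth 2, giving a 2-bit codeword.

2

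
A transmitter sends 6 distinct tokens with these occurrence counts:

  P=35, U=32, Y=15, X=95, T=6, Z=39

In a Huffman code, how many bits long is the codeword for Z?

Build the tree from the bottom:
combine T(6), Y(15) → 21
combine 21, U(32) → 53
combine P(35), Z(39) → 74
combine 53, 74 → 127
combine X(95), 127 → 222
Z sits 3 levels below the root, so its codeword is 3 bits.

3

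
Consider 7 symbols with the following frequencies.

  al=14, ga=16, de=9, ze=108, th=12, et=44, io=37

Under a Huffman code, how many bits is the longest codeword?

Merge the two lowest-weight nodes at each step:
merge de(9) and th(12): 21
merge al(14) and ga(16): 30
merge 21 and 30: 51
merge io(37) and et(44): 81
merge 51 and 81: 132
merge ze(108) and 132: 240
The rarest symbols sit at the bottom; the longest codeword is 4 bits.

4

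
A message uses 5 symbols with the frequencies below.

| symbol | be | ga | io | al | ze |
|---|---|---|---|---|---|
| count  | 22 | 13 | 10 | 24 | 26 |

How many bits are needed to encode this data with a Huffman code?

213

Merge the two smallest weights repeatedly:
merge io(10) and ga(13): 23
merge be(22) and 23: 45
merge al(24) and ze(26): 50
merge 45 and 50: 95
Each symbol's bit-cost is frequency × depth; summing gives 213 bits (equivalently 23 + 45 + 50 + 95).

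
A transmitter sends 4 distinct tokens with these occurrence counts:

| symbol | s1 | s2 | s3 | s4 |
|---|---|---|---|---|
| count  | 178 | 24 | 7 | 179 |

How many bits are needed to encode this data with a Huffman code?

628

Greedily combine the two least-frequent nodes:
s3(7) + s2(24) → 31
31 + s1(178) → 209
s4(179) + 209 → 388
The encoded length is the sum of every internal node's weight: 31 + 209 + 388 = 628 bits.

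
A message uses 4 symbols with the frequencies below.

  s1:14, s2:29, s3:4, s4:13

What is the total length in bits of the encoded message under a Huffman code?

Merge the two smallest weights repeatedly:
merge s3(4) and s4(13): 17
merge s1(14) and 17: 31
merge s2(29) and 31: 60
Total encoded bits = sum of merged weights = 17 + 31 + 60 = 108.

108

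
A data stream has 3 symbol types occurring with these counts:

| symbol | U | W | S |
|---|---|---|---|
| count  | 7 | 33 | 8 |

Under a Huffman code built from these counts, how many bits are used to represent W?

Repeatedly merge the two smallest:
U(7) + S(8) → 15
15 + W(33) → 48
W is a child of the root — depth 1, so its codeword is a single bit.

1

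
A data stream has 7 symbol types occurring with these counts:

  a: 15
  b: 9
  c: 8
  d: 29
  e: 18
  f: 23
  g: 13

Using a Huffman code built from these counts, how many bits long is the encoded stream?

310

Merge the two smallest weights repeatedly:
combine c(8), b(9) → 17
combine g(13), a(15) → 28
combine 17, e(18) → 35
combine f(23), 28 → 51
combine d(29), 35 → 64
combine 51, 64 → 115
Total encoded bits = sum of merged weights = 17 + 28 + 35 + 51 + 64 + 115 = 310.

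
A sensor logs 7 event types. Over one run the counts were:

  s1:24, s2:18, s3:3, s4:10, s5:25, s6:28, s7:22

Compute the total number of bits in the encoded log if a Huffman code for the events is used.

350

Merge the two smallest weights repeatedly:
combine s3(3), s4(10) → 13
combine 13, s2(18) → 31
combine s7(22), s1(24) → 46
combine s5(25), s6(28) → 53
combine 31, 46 → 77
combine 53, 77 → 130
Total encoded bits = sum of merged weights = 13 + 31 + 46 + 53 + 77 + 130 = 350.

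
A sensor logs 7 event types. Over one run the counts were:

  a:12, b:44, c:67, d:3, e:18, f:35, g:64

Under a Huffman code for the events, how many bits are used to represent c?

Repeatedly merge the two smallest:
combine d(3), a(12) → 15
combine 15, e(18) → 33
combine 33, f(35) → 68
combine b(44), g(64) → 108
combine c(67), 68 → 135
combine 108, 135 → 243
c's leaf is at depth 2, giving a 2-bit codeword.

2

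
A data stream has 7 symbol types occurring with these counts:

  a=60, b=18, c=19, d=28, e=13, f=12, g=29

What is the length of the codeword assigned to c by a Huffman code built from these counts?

3

Huffman merges, smallest pair first:
combine f(12), e(13) → 25
combine b(18), c(19) → 37
combine 25, d(28) → 53
combine g(29), 37 → 66
combine 53, a(60) → 113
combine 66, 113 → 179
c sits 3 levels below the root, so its codeword is 3 bits.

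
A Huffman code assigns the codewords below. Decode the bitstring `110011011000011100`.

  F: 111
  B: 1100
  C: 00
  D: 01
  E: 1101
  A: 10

Read left to right; each codeword is recognised as soon as it completes (prefix code):
  1100→B | 1101→E | 10→A | 00→C | 01→D | 1100→B
Decoded message: BEACDB

BEACDB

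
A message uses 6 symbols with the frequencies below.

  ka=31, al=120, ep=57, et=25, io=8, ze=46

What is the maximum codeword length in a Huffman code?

4

Merge the two lowest-weight nodes at each step:
merge io(8) and et(25): 33
merge ka(31) and 33: 64
merge ze(46) and ep(57): 103
merge 64 and 103: 167
merge al(120) and 167: 287
Maximum depth reached is 4.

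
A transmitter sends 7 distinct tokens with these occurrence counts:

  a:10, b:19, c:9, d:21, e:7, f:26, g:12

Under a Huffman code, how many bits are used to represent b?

Repeatedly merge the two smallest:
e(7) + c(9) → 16
a(10) + g(12) → 22
16 + b(19) → 35
d(21) + 22 → 43
f(26) + 35 → 61
43 + 61 → 104
The subtree containing b is merged 3 times, so code length = 3.

3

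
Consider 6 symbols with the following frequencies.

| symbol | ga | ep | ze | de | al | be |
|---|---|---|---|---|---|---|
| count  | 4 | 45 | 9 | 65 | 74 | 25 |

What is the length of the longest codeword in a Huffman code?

Merge the two lowest-weight nodes at each step:
merge ga(4) and ze(9): 13
merge 13 and be(25): 38
merge 38 and ep(45): 83
merge de(65) and al(74): 139
merge 83 and 139: 222
The first pair merged (ga, ze) ends up deepest, at depth 4.

4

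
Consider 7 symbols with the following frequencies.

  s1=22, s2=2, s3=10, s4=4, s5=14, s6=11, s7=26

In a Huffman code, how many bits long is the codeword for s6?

3

Huffman merges, smallest pair first:
s2(2) + s4(4) → 6
6 + s3(10) → 16
s6(11) + s5(14) → 25
16 + s1(22) → 38
25 + s7(26) → 51
38 + 51 → 89
s6 sits 3 levels below the root, so its codeword is 3 bits.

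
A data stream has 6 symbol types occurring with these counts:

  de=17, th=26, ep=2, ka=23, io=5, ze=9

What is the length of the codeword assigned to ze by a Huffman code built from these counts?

3

Huffman merges, smallest pair first:
combine ep(2), io(5) → 7
combine 7, ze(9) → 16
combine 16, de(17) → 33
combine ka(23), th(26) → 49
combine 33, 49 → 82
The subtree containing ze is merged 3 times, so code length = 3.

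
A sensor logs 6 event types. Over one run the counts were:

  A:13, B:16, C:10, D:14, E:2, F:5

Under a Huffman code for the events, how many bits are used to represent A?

2

Huffman merges, smallest pair first:
combine E(2), F(5) → 7
combine 7, C(10) → 17
combine A(13), D(14) → 27
combine B(16), 17 → 33
combine 27, 33 → 60
A's leaf is at depth 2, giving a 2-bit codeword.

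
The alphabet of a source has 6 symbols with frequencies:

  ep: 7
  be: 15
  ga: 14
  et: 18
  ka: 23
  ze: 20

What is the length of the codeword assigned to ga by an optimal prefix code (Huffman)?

3

Build the tree from the bottom:
combine ep(7), ga(14) → 21
combine be(15), et(18) → 33
combine ze(20), 21 → 41
combine ka(23), 33 → 56
combine 41, 56 → 97
ga sits 3 levels below the root, so its codeword is 3 bits.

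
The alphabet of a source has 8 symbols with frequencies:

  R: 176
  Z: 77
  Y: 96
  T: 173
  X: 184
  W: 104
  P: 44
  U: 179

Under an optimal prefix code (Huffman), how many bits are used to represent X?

Build the tree from the bottom:
combine P(44), Z(77) → 121
combine Y(96), W(104) → 200
combine 121, T(173) → 294
combine R(176), U(179) → 355
combine X(184), 200 → 384
combine 294, 355 → 649
combine 384, 649 → 1033
X sits 2 levels below the root, so its codeword is 2 bits.

2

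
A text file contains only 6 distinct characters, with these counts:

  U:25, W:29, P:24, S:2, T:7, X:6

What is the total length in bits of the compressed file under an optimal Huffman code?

Greedily combine the two least-frequent nodes:
combine S(2), X(6) → 8
combine T(7), 8 → 15
combine 15, P(24) → 39
combine U(25), W(29) → 54
combine 39, 54 → 93
The encoded length is the sum of every internal node's weight: 8 + 15 + 39 + 54 + 93 = 209 bits.

209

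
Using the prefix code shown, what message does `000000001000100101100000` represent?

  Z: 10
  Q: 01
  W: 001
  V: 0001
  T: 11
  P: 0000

PPZWWQZP

Read left to right; each codeword is recognised as soon as it completes (prefix code):
  0000→P | 0000→P | 10→Z | 001→W | 001→W | 01→Q | 10→Z | 0000→P
Decoded message: PPZWWQZP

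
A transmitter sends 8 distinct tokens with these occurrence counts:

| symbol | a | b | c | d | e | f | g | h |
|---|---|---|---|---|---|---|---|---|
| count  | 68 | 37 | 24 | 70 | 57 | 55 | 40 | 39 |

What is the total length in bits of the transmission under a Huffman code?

1161

Greedily combine the two least-frequent nodes:
merge c(24) and b(37): 61
merge h(39) and g(40): 79
merge f(55) and e(57): 112
merge 61 and a(68): 129
merge d(70) and 79: 149
merge 112 and 129: 241
merge 149 and 241: 390
Each symbol's bit-cost is frequency × depth; summing gives 1161 bits (equivalently 61 + 79 + 112 + 129 + 149 + 241 + 390).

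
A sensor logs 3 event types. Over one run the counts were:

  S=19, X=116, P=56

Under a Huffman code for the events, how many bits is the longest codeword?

Merge the two lowest-weight nodes at each step:
S(19) + P(56) → 75
75 + X(116) → 191
The first pair merged (S, P) ends up deepest, at depth 2.

2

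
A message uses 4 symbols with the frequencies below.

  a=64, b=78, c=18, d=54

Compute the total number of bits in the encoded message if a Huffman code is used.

422

Greedily combine the two least-frequent nodes:
combine c(18), d(54) → 72
combine a(64), 72 → 136
combine b(78), 136 → 214
The encoded length is the sum of every internal node's weight: 72 + 136 + 214 = 422 bits.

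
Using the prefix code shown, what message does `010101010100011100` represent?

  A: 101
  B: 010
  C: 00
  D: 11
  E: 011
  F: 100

Read left to right; each codeword is recognised as soon as it completes (prefix code):
  010→B | 101→A | 010→B | 100→F | 011→E | 100→F
Decoded message: BABFEF

BABFEF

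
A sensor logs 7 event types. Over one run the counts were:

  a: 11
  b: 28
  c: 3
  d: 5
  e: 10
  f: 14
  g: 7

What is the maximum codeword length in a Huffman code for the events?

4

Merge the two lowest-weight nodes at each step:
combine c(3), d(5) → 8
combine g(7), 8 → 15
combine e(10), a(11) → 21
combine f(14), 15 → 29
combine 21, b(28) → 49
combine 29, 49 → 78
Maximum depth reached is 4.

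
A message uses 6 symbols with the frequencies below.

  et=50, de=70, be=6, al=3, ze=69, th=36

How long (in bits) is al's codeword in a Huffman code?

4

Huffman merges, smallest pair first:
combine al(3), be(6) → 9
combine 9, th(36) → 45
combine 45, et(50) → 95
combine ze(69), de(70) → 139
combine 95, 139 → 234
The subtree containing al is merged 4 times, so code length = 4.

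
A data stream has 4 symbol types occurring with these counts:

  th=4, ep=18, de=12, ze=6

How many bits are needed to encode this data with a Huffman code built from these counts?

72

Merge the two smallest weights repeatedly:
th(4) + ze(6) → 10
10 + de(12) → 22
ep(18) + 22 → 40
Each symbol's bit-cost is frequency × depth; summing gives 72 bits (equivalently 10 + 22 + 40).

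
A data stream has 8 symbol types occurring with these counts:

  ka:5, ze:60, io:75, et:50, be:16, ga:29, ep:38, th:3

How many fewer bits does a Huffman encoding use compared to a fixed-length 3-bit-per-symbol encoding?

Fixed-length: 3 bits × 276 symbols = 828 bits.
Huffman merges:
th(3) + ka(5) → 8
8 + be(16) → 24
24 + ga(29) → 53
ep(38) + et(50) → 88
53 + ze(60) → 113
io(75) + 88 → 163
113 + 163 → 276
Huffman total = 8 + 24 + 53 + 88 + 113 + 163 + 276 = 725 bits.
Saving = 828 − 725 = 103 bits.

103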